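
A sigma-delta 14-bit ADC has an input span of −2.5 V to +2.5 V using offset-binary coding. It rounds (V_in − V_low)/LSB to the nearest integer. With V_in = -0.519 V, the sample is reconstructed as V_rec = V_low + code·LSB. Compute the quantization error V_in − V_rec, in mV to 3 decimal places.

0.104 mV

Step size: 5 V ÷ 2^14 = 305.18 µV.
(-0.519 − (−2.5))/0.000305176 = 6491.3408; round gives code 6491.
Reconstructed: -0.519104 V.
Difference: 0.000104004 V → 0.104 mV.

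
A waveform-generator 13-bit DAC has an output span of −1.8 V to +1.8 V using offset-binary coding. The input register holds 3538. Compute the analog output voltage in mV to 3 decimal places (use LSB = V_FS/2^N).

-245.215 mV

LSB = 3.6 V / 2^13 = 439.45 µV.
V_out = (−1.8) + 3538 × 0.000439453 V = -0.245215 V.
= -245.215 mV.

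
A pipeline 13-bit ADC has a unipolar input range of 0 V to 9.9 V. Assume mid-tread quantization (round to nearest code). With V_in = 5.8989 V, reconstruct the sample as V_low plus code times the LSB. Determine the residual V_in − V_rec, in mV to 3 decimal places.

0.231 mV

LSB = 9.9/2^13 = 1.208 mV.
(5.8989 − 0)/0.0012085 = 4881.1908; round gives code 4881.
Reconstructed: 5.8986694 V.
V_in − V_rec = 0.000230566 V = 0.231 mV.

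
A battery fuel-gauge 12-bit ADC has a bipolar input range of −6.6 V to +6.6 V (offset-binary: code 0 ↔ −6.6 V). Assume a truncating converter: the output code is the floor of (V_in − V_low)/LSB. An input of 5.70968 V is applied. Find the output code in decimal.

With 4096 levels over 13.2 V, one step is 3.223 mV.
(V_in − V_low)/LSB = (5.70968 − (−6.6)) / 0.00322266 = 3819.731.
Floor → code 3819.

code 3819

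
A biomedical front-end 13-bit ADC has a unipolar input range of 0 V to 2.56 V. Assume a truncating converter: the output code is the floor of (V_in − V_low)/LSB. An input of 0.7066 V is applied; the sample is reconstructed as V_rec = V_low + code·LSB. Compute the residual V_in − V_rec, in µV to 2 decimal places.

37.50 µV

One LSB is 2.56 V / 8192 = 312.50 µV.
(V_in − V_low)/LSB = (0.7066 − 0)/0.0003125 = 2261.1200 → code 2261 (floor).
Code 2261 maps back to 0 + 2261×0.0003125 V = 0.7065625 V.
Error = 0.7066 − 0.7065625 = 3.75e-05 V = 37.50 µV.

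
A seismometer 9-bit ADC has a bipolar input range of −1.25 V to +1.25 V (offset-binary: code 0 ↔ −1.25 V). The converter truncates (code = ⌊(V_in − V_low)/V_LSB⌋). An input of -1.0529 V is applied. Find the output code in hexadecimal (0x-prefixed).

code 0x28 (decimal 40)

Full-scale span = 2.5 V; LSB = 2.5/2^9 = 4.883 mV.
Input sits at 40.366 steps above V_low.
⌊·⌋(40.366) = 40.
In hexadecimal (0x-prefixed): 0x28.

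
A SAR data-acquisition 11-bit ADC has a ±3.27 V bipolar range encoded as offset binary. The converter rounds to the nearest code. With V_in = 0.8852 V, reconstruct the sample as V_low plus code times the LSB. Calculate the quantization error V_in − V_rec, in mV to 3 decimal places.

One LSB is 6.54 V / 2048 = 3.193 mV.
(0.8852 − (−3.27))/0.00319336 = 1301.2002; round gives code 1301.
Reconstructed: 0.88456055 V.
Difference: 0.000639453 V → 0.639 mV.

0.639 mV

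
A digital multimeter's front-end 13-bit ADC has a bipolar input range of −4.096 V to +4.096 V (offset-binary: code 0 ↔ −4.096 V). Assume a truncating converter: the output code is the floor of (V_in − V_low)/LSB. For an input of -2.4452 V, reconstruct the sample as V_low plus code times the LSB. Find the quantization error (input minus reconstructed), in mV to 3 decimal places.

Step size: 8.192 V ÷ 2^13 = 1.000 mV.
(V_in − V_low)/LSB = (-2.4452 − (−4.096))/0.001 = 1650.8000 → code 1650 (floor).
Code 1650 maps back to (−4.096) + 1650×0.001 V = -2.446 V.
Difference: 0.0008 V → 0.800 mV.

0.800 mV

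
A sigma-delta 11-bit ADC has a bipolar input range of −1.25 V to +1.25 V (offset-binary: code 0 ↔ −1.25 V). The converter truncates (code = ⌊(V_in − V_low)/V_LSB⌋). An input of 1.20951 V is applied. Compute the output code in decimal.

Full-scale span = 2.5 V; LSB = 2.5/2^11 = 1.221 mV.
Input sits at 2014.831 steps above V_low.
So the output code is 2014.

code 2014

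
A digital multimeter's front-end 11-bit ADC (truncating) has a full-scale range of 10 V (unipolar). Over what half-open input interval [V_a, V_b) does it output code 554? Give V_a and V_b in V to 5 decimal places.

[2.70508 V, 2.70996 V)

LSB = 10/2^11 = 4.883 mV.
V_a = V_low + 554·LSB = 2.70508 V; V_b = V_low + 555·LSB = 2.70996 V.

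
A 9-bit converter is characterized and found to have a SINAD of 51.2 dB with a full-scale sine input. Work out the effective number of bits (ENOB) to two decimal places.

8.21 bits

ENOB = (SINAD − 1.76) / 6.02 = (51.2 − 1.76)/6.02 = 8.213.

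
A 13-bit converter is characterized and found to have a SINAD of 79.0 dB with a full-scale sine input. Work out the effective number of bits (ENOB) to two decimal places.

ENOB = (SINAD − 1.76) / 6.02 = (79.0 − 1.76)/6.02 = 12.831.

12.83 bits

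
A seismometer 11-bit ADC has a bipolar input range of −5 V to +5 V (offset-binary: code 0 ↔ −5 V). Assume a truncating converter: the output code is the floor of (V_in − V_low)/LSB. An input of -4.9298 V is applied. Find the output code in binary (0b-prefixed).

Full-scale span = 10 V; LSB = 10/2^11 = 4.883 mV.
(-4.9298 − (−5)) / 0.00488281 = 14.377 LSBs.
Floor → code 14.
In binary (0b-prefixed): 0b1110.

code 0b1110 (decimal 14)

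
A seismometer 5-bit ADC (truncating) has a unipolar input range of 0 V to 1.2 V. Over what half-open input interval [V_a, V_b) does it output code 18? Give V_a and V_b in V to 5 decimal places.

[0.67500 V, 0.71250 V)

LSB = 1.2/2^5 = 37.500 mV.
V_a = V_low + 18·LSB = 0.675 V; V_b = V_low + 19·LSB = 0.7125 V.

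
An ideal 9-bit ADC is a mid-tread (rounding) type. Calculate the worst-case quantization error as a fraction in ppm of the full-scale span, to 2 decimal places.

Rounding → worst-case error = ½ LSB = V_FS/2^10, so 1e+06/1024 = 976.562 ppm of full scale.

976.56 ppm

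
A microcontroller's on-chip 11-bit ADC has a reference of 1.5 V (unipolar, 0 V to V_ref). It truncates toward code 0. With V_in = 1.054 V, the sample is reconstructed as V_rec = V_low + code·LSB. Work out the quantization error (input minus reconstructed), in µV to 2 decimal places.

One LSB is 1.5 V / 2048 = 0.732 mV.
(V_in − V_low)/LSB = (1.054 − 0)/0.000732422 = 1439.0613 → code 1439 (floor).
Reconstructed: 1.0539551 V.
Difference: 4.49219e-05 V → 44.92 µV.

44.92 µV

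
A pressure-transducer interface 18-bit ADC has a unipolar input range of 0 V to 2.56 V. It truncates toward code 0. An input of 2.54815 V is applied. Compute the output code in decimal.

code 260930

LSB = 2.56 V / 262144 = 9.77 µV.
Input sits at 260930.560 steps above V_low.
Floor → code 260930.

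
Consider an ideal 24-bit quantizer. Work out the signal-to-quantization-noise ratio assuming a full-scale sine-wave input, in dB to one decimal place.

SNR ≈ 6.02·N + 1.76 dB = 6.02·24 + 1.76 = 146.24 dB.

146.2 dB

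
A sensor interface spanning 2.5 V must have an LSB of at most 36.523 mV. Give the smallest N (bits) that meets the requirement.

7 bits

Number of steps required ≥ 2.5 V / 36.523 mV = 68.45.
Need 2^N ≥ 68.45; 2^6 = 64, 2^7 = 128.
Minimum N = 7.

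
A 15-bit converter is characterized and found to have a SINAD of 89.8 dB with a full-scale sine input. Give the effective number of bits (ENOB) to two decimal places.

ENOB = (SINAD − 1.76) / 6.02 = (89.8 − 1.76)/6.02 = 14.625.

14.62 bits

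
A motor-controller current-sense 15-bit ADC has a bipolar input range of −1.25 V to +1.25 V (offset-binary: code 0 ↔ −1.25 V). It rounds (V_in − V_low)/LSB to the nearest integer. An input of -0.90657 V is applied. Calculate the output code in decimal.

code 4501

Full-scale span = 2.5 V; LSB = 2.5/2^15 = 76.29 µV.
(V_in − V_low)/LSB = (-0.90657 − (−1.25)) / 7.62939e-05 = 4501.406.
round(4501.406) = 4501.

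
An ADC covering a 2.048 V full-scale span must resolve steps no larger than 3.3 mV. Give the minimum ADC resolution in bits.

10 bits

Number of steps required ≥ 2.048 V / 3.3 mV = 620.61.
Need 2^N ≥ 620.61; 2^9 = 512, 2^10 = 1024.
Minimum N = 10.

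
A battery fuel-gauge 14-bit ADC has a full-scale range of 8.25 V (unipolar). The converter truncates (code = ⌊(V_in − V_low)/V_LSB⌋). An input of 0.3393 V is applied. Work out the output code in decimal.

Full-scale span = 8.25 V; LSB = 8.25/2^14 = 0.504 mV.
(V_in − V_low)/LSB = (0.3393 − 0) / 0.00050354 = 673.829.
So the output code is 673.

code 673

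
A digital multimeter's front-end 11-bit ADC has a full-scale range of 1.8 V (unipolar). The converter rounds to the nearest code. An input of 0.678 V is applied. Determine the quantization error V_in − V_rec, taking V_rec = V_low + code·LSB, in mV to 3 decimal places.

0.363 mV

LSB = 1.8/2^11 = 0.879 mV.
(0.678 − 0)/0.000878906 = 771.4133; round gives code 771.
V_rec = 0 + 771·0.000878906 = 0.67763672 V.
V_in − V_rec = 0.000363281 V = 0.363 mV.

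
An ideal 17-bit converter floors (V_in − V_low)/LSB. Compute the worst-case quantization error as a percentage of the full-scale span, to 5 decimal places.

0.00076 %

Truncating → worst-case error = 1 LSB = V_FS/2^17, so 100/131072 = 0.000762939 % of full scale.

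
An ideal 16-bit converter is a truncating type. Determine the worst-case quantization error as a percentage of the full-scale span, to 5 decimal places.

Truncating → worst-case error = 1 LSB = V_FS/2^16, so 100/65536 = 0.00152588 % of full scale.

0.00153 %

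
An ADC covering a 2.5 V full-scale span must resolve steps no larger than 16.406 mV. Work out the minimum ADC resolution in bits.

8 bits

Number of steps required ≥ 2.5 V / 16.406 mV = 152.38.
Need 2^N ≥ 152.38; 2^7 = 128, 2^8 = 256.
Minimum N = 8.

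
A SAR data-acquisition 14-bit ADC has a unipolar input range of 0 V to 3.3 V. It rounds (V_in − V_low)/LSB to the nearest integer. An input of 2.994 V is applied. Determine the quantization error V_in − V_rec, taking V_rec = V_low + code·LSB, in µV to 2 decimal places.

-49.07 µV

One LSB is 3.3 V / 16384 = 201.42 µV.
(V_in − V_low)/LSB = (2.994 − 0)/0.000201416 = 14864.7564 → code 14865 (round).
Reconstructed: 2.9940491 V.
Error = 2.994 − 2.9940491 = -4.90723e-05 V = -49.07 µV.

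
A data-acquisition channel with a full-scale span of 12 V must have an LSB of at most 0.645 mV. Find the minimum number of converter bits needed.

Number of steps required ≥ 12 V / 0.645 mV = 18604.65.
Need 2^N ≥ 18604.65; 2^14 = 16384, 2^15 = 32768.
Minimum N = 15.

15 bits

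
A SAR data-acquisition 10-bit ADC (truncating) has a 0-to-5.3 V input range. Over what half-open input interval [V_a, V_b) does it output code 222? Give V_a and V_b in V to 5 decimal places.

[1.14902 V, 1.15420 V)

LSB = 5.3/2^10 = 5.176 mV.
V_a = V_low + 222·LSB = 1.14902 V; V_b = V_low + 223·LSB = 1.1542 V.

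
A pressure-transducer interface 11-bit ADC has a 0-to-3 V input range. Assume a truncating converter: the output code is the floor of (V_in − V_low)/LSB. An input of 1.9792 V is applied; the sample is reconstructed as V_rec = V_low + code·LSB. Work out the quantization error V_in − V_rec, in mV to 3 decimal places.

Step size: 3 V ÷ 2^11 = 1.465 mV.
(1.9792 − 0)/0.00146484 = 1351.1339; ⌊·⌋ gives code 1351.
Reconstructed: 1.9790039 V.
Difference: 0.000196094 V → 0.196 mV.

0.196 mV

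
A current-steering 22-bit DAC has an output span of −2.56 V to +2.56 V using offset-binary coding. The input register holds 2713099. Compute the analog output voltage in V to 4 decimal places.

LSB = 5.12 V / 2^22 = 1.22 µV.
V_out = (−2.56) + 2713099 × 1.2207e-06 V = 0.751888 V.

0.7519 V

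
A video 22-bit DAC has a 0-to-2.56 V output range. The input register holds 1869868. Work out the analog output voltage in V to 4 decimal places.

1.1413 V

LSB = 2.56 V / 2^22 = 0.61 µV.
V_out = 0 + 1869868 × 6.10352e-07 V = 1.14128 V.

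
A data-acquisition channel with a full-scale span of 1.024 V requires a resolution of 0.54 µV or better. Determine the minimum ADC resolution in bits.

Number of steps required ≥ 1.024 V / 0.54 µV = 1896296.30.
Need 2^N ≥ 1896296.30; 2^20 = 1048576, 2^21 = 2097152.
Minimum N = 21.

21 bits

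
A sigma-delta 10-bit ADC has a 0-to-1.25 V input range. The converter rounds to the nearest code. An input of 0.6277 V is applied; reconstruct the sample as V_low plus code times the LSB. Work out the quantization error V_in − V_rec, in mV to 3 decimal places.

Step size: 1.25 V ÷ 2^10 = 1.221 mV.
(V_in − V_low)/LSB = (0.6277 − 0)/0.0012207 = 514.2118 → code 514 (round).
Code 514 maps back to 0 + 514×0.0012207 V = 0.62744141 V.
Difference: 0.000258594 V → 0.259 mV.

0.259 mV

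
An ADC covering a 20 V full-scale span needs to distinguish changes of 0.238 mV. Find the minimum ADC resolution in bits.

Number of steps required ≥ 20 V / 0.238 mV = 84033.61.
Need 2^N ≥ 84033.61; 2^16 = 65536, 2^17 = 131072.
Minimum N = 17.

17 bits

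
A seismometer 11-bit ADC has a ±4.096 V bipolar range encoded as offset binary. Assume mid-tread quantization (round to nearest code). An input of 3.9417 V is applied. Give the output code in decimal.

With 2048 levels over 8.192 V, one step is 4.000 mV.
Input sits at 2009.425 steps above V_low.
Round → code 2009.

code 2009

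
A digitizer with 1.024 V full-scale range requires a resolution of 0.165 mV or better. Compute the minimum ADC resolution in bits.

13 bits

Number of steps required ≥ 1.024 V / 0.165 mV = 6206.06.
Need 2^N ≥ 6206.06; 2^12 = 4096, 2^13 = 8192.
Minimum N = 13.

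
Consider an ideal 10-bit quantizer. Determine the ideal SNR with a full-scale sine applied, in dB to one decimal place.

62.0 dB

SNR ≈ 6.02·N + 1.76 dB = 6.02·10 + 1.76 = 61.96 dB.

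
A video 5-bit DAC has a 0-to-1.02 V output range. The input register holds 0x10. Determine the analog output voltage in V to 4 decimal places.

0.5100 V

LSB = 1.02 V / 2^5 = 31.875 mV.
Code 0x10 = 16 decimal.
V_out = 0 + 16 × 0.031875 V = 0.51 V.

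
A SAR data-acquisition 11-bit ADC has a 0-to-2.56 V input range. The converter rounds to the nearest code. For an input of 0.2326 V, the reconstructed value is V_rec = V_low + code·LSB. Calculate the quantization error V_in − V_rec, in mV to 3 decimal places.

0.100 mV

Step size: 2.56 V ÷ 2^11 = 1.250 mV.
Scaled input = 186.0800 LSBs, so code = 186.
Code 186 maps back to 0 + 186×0.00125 V = 0.2325 V.
V_in − V_rec = 0.0001 V = 0.100 mV.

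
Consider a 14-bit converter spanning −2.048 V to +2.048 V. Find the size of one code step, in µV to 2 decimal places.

250.00 µV

Full-scale span = 4.096 V.
LSB = 4.096 / 2^14 = 4.096 / 16384 = 0.00025 V = 250.00 µV.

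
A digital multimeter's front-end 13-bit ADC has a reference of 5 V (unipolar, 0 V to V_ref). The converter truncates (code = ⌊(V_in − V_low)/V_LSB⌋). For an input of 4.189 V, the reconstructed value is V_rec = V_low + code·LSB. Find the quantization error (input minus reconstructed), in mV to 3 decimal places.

0.157 mV

LSB = 5/2^13 = 0.610 mV.
Scaled input = 6863.2576 LSBs, so code = 6863.
Code 6863 maps back to 0 + 6863×0.000610352 V = 4.1888428 V.
Difference: 0.000157227 V → 0.157 mV.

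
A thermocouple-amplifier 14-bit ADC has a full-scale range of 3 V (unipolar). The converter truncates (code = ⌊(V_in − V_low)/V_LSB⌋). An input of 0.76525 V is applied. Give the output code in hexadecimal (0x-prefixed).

LSB = 3 V / 16384 = 183.11 µV.
(V_in − V_low)/LSB = (0.76525 − 0) / 0.000183105 = 4179.285.
Floor → code 4179.
In hexadecimal (0x-prefixed): 0x1053.

code 0x1053 (decimal 4179)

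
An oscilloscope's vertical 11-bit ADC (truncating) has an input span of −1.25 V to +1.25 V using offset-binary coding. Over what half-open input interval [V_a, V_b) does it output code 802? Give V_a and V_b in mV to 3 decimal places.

[-270.996 mV, -269.775 mV)

LSB = 2.5/2^11 = 1.221 mV.
V_a = V_low + 802·LSB = -0.270996 V; V_b = V_low + 803·LSB = -0.269775 V.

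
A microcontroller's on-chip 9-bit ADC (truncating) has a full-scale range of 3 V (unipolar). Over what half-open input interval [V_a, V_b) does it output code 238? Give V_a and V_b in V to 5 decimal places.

[1.39453 V, 1.40039 V)

LSB = 3/2^9 = 5.859 mV.
V_a = V_low + 238·LSB = 1.39453 V; V_b = V_low + 239·LSB = 1.40039 V.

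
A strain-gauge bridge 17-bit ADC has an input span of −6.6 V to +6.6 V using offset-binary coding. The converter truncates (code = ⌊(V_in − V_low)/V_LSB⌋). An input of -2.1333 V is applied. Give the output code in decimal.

LSB = 13.2 V / 131072 = 100.71 µV.
(V_in − V_low)/LSB = (-2.1333 − (−6.6)) / 0.000100708 = 44352.977.
⌊·⌋(44352.977) = 44352.

code 44352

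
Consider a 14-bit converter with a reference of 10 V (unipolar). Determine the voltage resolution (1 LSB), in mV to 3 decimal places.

Full-scale span = 10 V.
LSB = 10 / 2^14 = 10 / 16384 = 0.000610352 V = 0.610 mV.

0.610 mV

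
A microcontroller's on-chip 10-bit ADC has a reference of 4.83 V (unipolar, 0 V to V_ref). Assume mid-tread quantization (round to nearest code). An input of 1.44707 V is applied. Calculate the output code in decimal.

code 307

LSB = 4.83 V / 1024 = 4.717 mV.
(1.44707 − 0) / 0.0047168 = 306.791 LSBs.
round(306.791) = 307.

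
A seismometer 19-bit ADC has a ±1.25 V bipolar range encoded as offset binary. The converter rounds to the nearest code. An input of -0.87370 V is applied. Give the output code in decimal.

code 78916

With 524288 levels over 2.5 V, one step is 4.77 µV.
Input sits at 78915.830 steps above V_low.
So the output code is 78916.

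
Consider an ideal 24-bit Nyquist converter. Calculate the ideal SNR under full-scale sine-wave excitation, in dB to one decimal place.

146.2 dB

SNR ≈ 6.02·N + 1.76 dB = 6.02·24 + 1.76 = 146.24 dB.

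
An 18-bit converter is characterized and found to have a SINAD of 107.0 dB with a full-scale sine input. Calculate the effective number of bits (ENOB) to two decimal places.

17.48 bits

ENOB = (SINAD − 1.76) / 6.02 = (107.0 − 1.76)/6.02 = 17.482.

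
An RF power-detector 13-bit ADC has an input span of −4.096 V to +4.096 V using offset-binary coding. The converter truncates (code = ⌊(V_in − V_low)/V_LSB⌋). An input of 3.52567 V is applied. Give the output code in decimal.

With 8192 levels over 8.192 V, one step is 1.000 mV.
(3.52567 − (−4.096)) / 0.001 = 7621.670 LSBs.
So the output code is 7621.

code 7621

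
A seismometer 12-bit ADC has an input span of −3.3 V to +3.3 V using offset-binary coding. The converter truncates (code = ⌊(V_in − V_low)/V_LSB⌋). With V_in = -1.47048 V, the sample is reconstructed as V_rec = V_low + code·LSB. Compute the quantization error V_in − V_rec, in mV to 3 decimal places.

One LSB is 6.6 V / 4096 = 1.611 mV.
Scaled input = 1135.4112 LSBs, so code = 1135.
V_rec = (−3.3) + 1135·0.00161133 = -1.4711426 V.
Error = -1.47048 − (−1.4711426) = 0.000662578 V = 0.663 mV.

0.663 mV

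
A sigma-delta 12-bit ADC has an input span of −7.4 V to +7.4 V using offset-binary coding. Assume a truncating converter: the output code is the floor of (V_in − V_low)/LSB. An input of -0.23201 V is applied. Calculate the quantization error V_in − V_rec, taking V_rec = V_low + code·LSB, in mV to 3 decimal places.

LSB = 14.8/2^12 = 3.613 mV.
Scaled input = 1983.7897 LSBs, so code = 1983.
Reconstructed: -0.23486328 V.
V_in − V_rec = 0.00285328 V = 2.853 mV.

2.853 mV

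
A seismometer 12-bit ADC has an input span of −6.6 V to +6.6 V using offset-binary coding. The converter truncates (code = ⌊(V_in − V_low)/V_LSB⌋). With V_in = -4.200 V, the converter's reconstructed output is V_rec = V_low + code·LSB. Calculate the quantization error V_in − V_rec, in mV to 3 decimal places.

Step size: 13.2 V ÷ 2^12 = 3.223 mV.
Scaled input = 744.7273 LSBs, so code = 744.
V_rec = (−6.6) + 744·0.00322266 = -4.2023437 V.
V_in − V_rec = 0.00234375 V = 2.344 mV.

2.344 mV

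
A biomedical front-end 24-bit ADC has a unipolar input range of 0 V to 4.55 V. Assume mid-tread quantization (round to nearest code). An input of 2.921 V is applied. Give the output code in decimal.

Full-scale span = 4.55 V; LSB = 4.55/2^24 = 0.27 µV.
(2.921 − 0) / 2.71201e-07 = 10770603.942 LSBs.
Round → code 10770604.

code 10770604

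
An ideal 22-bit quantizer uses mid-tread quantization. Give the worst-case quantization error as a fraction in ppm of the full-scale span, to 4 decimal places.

0.1192 ppm

Rounding → worst-case error = ½ LSB = V_FS/2^23, so 1e+06/8388608 = 0.119209 ppm of full scale.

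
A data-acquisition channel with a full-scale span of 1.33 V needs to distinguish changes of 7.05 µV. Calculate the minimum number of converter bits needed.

18 bits

Number of steps required ≥ 1.33 V / 7.05 µV = 188652.48.
Need 2^N ≥ 188652.48; 2^17 = 131072, 2^18 = 262144.
Minimum N = 18.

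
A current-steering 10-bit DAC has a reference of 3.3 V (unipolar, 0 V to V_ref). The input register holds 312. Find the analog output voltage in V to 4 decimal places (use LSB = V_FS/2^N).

1.0055 V

LSB = 3.3 V / 2^10 = 3.223 mV.
V_out = 0 + 312 × 0.00322266 V = 1.00547 V.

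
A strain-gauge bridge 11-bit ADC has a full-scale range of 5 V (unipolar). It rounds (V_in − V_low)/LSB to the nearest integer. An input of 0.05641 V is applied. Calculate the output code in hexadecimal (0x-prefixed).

code 0x17 (decimal 23)

With 2048 levels over 5 V, one step is 2.441 mV.
(V_in − V_low)/LSB = (0.05641 − 0) / 0.00244141 = 23.106.
Round → code 23.
In hexadecimal (0x-prefixed): 0x17.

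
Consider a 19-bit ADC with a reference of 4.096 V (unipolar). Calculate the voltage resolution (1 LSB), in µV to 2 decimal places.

7.81 µV

Full-scale span = 4.096 V.
LSB = 4.096 / 2^19 = 4.096 / 524288 = 7.8125e-06 V = 7.81 µV.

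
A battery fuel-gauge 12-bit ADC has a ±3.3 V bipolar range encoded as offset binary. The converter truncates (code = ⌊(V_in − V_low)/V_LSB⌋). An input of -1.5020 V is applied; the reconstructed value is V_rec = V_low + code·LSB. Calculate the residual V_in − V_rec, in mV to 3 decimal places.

1.369 mV

Step size: 6.6 V ÷ 2^12 = 1.611 mV.
Scaled input = 1115.8497 LSBs, so code = 1115.
Code 1115 maps back to (−3.3) + 1115×0.00161133 V = -1.5033691 V.
V_in − V_rec = 0.00136914 V = 1.369 mV.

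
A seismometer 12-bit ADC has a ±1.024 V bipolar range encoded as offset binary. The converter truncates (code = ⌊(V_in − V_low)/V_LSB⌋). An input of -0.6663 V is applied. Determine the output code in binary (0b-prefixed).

LSB = 2.048 V / 4096 = 0.500 mV.
(V_in − V_low)/LSB = (-0.6663 − (−1.024)) / 0.0005 = 715.400.
Floor → code 715.
In binary (0b-prefixed): 0b1011001011.

code 0b1011001011 (decimal 715)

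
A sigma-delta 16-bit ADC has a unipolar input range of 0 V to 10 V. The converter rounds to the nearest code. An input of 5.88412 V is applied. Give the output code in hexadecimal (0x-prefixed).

code 0x96A2 (decimal 38562)

With 65536 levels over 10 V, one step is 152.59 µV.
(V_in − V_low)/LSB = (5.88412 − 0) / 0.000152588 = 38562.169.
round(38562.169) = 38562.
In hexadecimal (0x-prefixed): 0x96A2.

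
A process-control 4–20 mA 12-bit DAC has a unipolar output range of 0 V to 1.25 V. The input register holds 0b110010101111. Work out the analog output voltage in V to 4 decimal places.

LSB = 1.25 V / 2^12 = 305.18 µV.
Code 0b110010101111 = 3247 decimal.
V_out = 0 + 3247 × 0.000305176 V = 0.990906 V.

0.9909 V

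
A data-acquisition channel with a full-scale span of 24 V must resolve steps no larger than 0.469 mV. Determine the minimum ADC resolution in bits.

16 bits

Number of steps required ≥ 24 V / 0.469 mV = 51172.71.
Need 2^N ≥ 51172.71; 2^15 = 32768, 2^16 = 65536.
Minimum N = 16.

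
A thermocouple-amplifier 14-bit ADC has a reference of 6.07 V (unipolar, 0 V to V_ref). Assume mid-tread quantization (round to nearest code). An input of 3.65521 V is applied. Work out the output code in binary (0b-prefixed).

Full-scale span = 6.07 V; LSB = 6.07/2^14 = 370.48 µV.
Input sits at 9866.056 steps above V_low.
Round → code 9866.
In binary (0b-prefixed): 0b10011010001010.

code 0b10011010001010 (decimal 9866)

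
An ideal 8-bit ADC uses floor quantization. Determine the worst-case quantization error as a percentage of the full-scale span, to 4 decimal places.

0.3906 %

Truncating → worst-case error = 1 LSB = V_FS/2^8, so 100/256 = 0.390625 % of full scale.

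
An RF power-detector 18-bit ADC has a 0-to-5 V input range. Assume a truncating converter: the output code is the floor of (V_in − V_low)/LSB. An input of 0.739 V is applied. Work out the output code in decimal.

With 262144 levels over 5 V, one step is 19.07 µV.
(V_in − V_low)/LSB = (0.739 − 0) / 1.90735e-05 = 38744.883.
So the output code is 38744.

code 38744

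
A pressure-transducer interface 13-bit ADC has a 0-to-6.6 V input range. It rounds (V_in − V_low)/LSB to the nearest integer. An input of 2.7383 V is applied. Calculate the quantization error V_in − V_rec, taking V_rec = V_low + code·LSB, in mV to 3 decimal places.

-0.152 mV

One LSB is 6.6 V / 8192 = 0.806 mV.
(2.7383 − 0)/0.000805664 = 3398.8112; round gives code 3399.
Code 3399 maps back to 0 + 3399×0.000805664 V = 2.7384521 V.
V_in − V_rec = -0.000152148 V = -0.152 mV.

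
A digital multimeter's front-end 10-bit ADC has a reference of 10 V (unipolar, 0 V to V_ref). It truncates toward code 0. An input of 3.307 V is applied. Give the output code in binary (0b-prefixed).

Full-scale span = 10 V; LSB = 10/2^10 = 9.766 mV.
Input sits at 338.637 steps above V_low.
Floor → code 338.
In binary (0b-prefixed): 0b101010010.

code 0b101010010 (decimal 338)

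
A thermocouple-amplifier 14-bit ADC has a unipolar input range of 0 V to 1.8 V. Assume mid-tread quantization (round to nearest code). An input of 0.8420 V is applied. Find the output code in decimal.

LSB = 1.8 V / 16384 = 109.86 µV.
(V_in − V_low)/LSB = (0.8420 − 0) / 0.000109863 = 7664.071.
Round → code 7664.

code 7664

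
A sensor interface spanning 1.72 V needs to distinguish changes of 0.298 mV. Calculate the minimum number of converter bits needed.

13 bits

Number of steps required ≥ 1.72 V / 0.298 mV = 5771.81.
Need 2^N ≥ 5771.81; 2^12 = 4096, 2^13 = 8192.
Minimum N = 13.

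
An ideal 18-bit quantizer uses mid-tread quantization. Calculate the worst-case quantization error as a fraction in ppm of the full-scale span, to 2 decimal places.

1.91 ppm

Rounding → worst-case error = ½ LSB = V_FS/2^19, so 1e+06/524288 = 1.90735 ppm of full scale.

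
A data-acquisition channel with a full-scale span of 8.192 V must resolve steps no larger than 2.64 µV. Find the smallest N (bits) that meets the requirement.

22 bits

Number of steps required ≥ 8.192 V / 2.64 µV = 3103030.30.
Need 2^N ≥ 3103030.30; 2^21 = 2097152, 2^22 = 4194304.
Minimum N = 22.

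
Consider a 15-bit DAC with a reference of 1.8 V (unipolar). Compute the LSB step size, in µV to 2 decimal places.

Full-scale span = 1.8 V.
LSB = 1.8 / 2^15 = 1.8 / 32768 = 5.49316e-05 V = 54.93 µV.

54.93 µV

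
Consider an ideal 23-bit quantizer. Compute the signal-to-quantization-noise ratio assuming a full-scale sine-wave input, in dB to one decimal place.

140.2 dB

SNR ≈ 6.02·N + 1.76 dB = 6.02·23 + 1.76 = 140.22 dB.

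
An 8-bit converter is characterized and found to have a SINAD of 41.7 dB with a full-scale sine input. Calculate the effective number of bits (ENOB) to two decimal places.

6.63 bits

ENOB = (SINAD − 1.76) / 6.02 = (41.7 − 1.76)/6.02 = 6.635.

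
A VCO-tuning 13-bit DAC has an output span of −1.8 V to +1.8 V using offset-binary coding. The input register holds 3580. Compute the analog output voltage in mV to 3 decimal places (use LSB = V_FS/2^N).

-226.758 mV

LSB = 3.6 V / 2^13 = 439.45 µV.
V_out = (−1.8) + 3580 × 0.000439453 V = -0.226758 V.
= -226.758 mV.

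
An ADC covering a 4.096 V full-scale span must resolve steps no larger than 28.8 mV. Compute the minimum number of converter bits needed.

8 bits

Number of steps required ≥ 4.096 V / 28.8 mV = 142.22.
Need 2^N ≥ 142.22; 2^7 = 128, 2^8 = 256.
Minimum N = 8.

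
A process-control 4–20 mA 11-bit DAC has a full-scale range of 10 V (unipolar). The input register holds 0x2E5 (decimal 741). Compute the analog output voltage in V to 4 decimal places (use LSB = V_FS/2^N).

LSB = 10 V / 2^11 = 4.883 mV.
Code 0x2E5 = 741 decimal.
V_out = 0 + 741 × 0.00488281 V = 3.61816 V.

3.6182 V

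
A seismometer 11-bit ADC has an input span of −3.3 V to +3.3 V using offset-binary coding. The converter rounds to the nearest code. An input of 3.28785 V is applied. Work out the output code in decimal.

code 2044

With 2048 levels over 6.6 V, one step is 3.223 mV.
Input sits at 2044.230 steps above V_low.
Round → code 2044.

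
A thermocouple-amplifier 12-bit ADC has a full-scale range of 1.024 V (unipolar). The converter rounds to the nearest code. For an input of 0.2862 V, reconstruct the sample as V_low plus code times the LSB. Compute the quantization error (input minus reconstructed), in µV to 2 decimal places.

Step size: 1.024 V ÷ 2^12 = 250.00 µV.
(V_in − V_low)/LSB = (0.2862 − 0)/0.00025 = 1144.8000 → code 1145 (round).
Code 1145 maps back to 0 + 1145×0.00025 V = 0.28625 V.
Difference: -5e-05 V → -50.00 µV.

-50.00 µV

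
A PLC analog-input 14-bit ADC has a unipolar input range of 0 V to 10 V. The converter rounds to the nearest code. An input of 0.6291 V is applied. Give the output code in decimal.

Full-scale span = 10 V; LSB = 10/2^14 = 0.610 mV.
(0.6291 − 0) / 0.000610352 = 1030.717 LSBs.
Round → code 1031.

code 1031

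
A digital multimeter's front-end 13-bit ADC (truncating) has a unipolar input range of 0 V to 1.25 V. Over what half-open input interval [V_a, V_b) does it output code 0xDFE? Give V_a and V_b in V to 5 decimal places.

LSB = 1.25/2^13 = 152.59 µV.
Code 0xDFE = 3582 decimal.
V_a = V_low + 3582·LSB = 0.54657 V; V_b = V_low + 3583·LSB = 0.546722 V.

[0.54657 V, 0.54672 V)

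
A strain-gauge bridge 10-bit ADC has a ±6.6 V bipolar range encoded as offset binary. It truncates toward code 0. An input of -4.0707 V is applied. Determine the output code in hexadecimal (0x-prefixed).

code 0xC4 (decimal 196)

LSB = 13.2 V / 1024 = 12.891 mV.
(V_in − V_low)/LSB = (-4.0707 − (−6.6)) / 0.0128906 = 196.212.
Floor → code 196.
In hexadecimal (0x-prefixed): 0xC4.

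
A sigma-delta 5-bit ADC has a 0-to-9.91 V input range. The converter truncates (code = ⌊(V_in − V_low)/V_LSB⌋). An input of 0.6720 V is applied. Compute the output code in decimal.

With 32 levels over 9.91 V, one step is 309.688 mV.
(V_in − V_low)/LSB = (0.6720 − 0) / 0.309688 = 2.170.
Floor → code 2.

code 2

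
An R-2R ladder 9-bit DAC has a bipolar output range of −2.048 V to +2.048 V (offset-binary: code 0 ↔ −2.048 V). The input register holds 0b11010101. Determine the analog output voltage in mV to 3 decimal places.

-344.000 mV

LSB = 4.096 V / 2^9 = 8.000 mV.
Code 0b11010101 = 213 decimal.
V_out = (−2.048) + 213 × 0.008 V = -0.344 V.
= -344.000 mV.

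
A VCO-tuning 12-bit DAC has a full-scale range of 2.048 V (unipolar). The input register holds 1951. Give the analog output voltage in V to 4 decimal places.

LSB = 2.048 V / 2^12 = 0.500 mV.
V_out = 0 + 1951 × 0.0005 V = 0.9755 V.

0.9755 V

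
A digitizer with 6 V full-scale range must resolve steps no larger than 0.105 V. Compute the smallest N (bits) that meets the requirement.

Number of steps required ≥ 6 V / 0.105 V = 57.14.
Need 2^N ≥ 57.14; 2^5 = 32, 2^6 = 64.
Minimum N = 6.

6 bits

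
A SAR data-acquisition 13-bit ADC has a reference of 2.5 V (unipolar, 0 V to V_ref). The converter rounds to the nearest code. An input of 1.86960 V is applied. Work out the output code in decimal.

code 6126

LSB = 2.5 V / 8192 = 305.18 µV.
(V_in − V_low)/LSB = (1.86960 − 0) / 0.000305176 = 6126.305.
round(6126.305) = 6126.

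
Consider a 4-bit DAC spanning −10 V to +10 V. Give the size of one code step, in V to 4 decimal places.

Full-scale span = 20 V.
LSB = 20 / 2^4 = 20 / 16 = 1.25 V = 1.2500 V.

1.2500 V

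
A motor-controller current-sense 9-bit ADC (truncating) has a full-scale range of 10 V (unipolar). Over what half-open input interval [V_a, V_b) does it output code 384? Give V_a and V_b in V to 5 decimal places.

[7.50000 V, 7.51953 V)

LSB = 10/2^9 = 19.531 mV.
V_a = V_low + 384·LSB = 7.5 V; V_b = V_low + 385·LSB = 7.51953 V.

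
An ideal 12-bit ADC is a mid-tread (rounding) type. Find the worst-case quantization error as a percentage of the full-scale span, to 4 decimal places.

Rounding → worst-case error = ½ LSB = V_FS/2^13, so 100/8192 = 0.012207 % of full scale.

0.0122 %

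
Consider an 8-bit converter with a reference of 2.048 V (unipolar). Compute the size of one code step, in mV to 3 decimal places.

8.000 mV

Full-scale span = 2.048 V.
LSB = 2.048 / 2^8 = 2.048 / 256 = 0.008 V = 8.000 mV.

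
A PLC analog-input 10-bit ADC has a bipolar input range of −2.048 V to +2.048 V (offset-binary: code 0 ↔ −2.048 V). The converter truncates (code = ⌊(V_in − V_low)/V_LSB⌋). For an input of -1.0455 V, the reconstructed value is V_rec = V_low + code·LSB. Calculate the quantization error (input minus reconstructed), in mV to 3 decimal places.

LSB = 4.096/2^10 = 4.000 mV.
(-1.0455 − (−2.048))/0.004 = 250.6250; ⌊·⌋ gives code 250.
Code 250 maps back to (−2.048) + 250×0.004 V = -1.048 V.
Difference: 0.0025 V → 2.500 mV.

2.500 mV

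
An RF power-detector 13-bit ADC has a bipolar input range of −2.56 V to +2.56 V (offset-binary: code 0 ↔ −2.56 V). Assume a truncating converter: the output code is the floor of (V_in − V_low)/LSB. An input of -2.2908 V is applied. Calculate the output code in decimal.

code 430

With 8192 levels over 5.12 V, one step is 0.625 mV.
Input sits at 430.720 steps above V_low.
⌊·⌋(430.720) = 430.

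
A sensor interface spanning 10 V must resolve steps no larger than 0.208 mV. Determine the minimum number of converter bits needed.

Number of steps required ≥ 10 V / 0.208 mV = 48076.92.
Need 2^N ≥ 48076.92; 2^15 = 32768, 2^16 = 65536.
Minimum N = 16.

16 bits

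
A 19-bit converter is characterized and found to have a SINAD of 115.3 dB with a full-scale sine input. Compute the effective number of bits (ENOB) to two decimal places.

18.86 bits

ENOB = (SINAD − 1.76) / 6.02 = (115.3 − 1.76)/6.02 = 18.860.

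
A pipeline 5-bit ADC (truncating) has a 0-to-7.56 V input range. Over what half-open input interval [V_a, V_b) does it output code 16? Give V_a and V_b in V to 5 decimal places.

[3.78000 V, 4.01625 V)

LSB = 7.56/2^5 = 236.250 mV.
V_a = V_low + 16·LSB = 3.78 V; V_b = V_low + 17·LSB = 4.01625 V.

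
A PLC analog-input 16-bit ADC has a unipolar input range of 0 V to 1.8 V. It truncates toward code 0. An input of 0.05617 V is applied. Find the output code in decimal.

code 2045

With 65536 levels over 1.8 V, one step is 27.47 µV.
Input sits at 2045.087 steps above V_low.
⌊·⌋(2045.087) = 2045.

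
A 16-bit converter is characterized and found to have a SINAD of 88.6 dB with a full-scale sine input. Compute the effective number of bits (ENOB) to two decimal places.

ENOB = (SINAD − 1.76) / 6.02 = (88.6 − 1.76)/6.02 = 14.425.

14.43 bits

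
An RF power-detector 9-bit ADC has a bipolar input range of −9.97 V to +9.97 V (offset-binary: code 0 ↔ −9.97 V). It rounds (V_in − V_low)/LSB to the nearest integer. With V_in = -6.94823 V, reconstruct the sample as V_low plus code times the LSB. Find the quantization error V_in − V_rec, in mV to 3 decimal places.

-15.964 mV

Step size: 19.94 V ÷ 2^9 = 38.945 mV.
(-6.94823 − (−9.97))/0.0389453 = 77.5901; round gives code 78.
Code 78 maps back to (−9.97) + 78×0.0389453 V = -6.9322656 V.
Error = -6.94823 − (−6.9322656) = -0.0159644 V = -15.964 mV.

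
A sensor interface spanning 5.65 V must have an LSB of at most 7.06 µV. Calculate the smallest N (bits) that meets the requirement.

Number of steps required ≥ 5.65 V / 7.06 µV = 800283.29.
Need 2^N ≥ 800283.29; 2^19 = 524288, 2^20 = 1048576.
Minimum N = 20.

20 bits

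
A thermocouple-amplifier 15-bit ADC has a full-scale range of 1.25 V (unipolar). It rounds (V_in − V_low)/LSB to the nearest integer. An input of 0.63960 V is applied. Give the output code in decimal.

code 16767

LSB = 1.25 V / 32768 = 38.15 µV.
(0.63960 − 0) / 3.8147e-05 = 16766.730 LSBs.
Round → code 16767.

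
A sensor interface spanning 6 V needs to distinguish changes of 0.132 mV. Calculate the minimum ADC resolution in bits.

Number of steps required ≥ 6 V / 0.132 mV = 45454.55.
Need 2^N ≥ 45454.55; 2^15 = 32768, 2^16 = 65536.
Minimum N = 16.

16 bits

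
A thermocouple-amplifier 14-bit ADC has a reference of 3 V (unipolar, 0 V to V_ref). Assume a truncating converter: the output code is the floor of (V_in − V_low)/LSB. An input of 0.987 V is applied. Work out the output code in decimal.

code 5390

With 16384 levels over 3 V, one step is 183.11 µV.
(V_in − V_low)/LSB = (0.987 − 0) / 0.000183105 = 5390.336.
So the output code is 5390.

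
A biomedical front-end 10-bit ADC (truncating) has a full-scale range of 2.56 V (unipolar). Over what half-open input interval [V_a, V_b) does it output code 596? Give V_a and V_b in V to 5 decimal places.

[1.49000 V, 1.49250 V)

LSB = 2.56/2^10 = 2.500 mV.
V_a = V_low + 596·LSB = 1.49 V; V_b = V_low + 597·LSB = 1.4925 V.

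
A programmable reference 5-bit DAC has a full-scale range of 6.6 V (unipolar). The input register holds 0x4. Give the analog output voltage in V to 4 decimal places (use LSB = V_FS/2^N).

0.8250 V

LSB = 6.6 V / 2^5 = 206.250 mV.
Code 0x4 = 4 decimal.
V_out = 0 + 4 × 0.20625 V = 0.825 V.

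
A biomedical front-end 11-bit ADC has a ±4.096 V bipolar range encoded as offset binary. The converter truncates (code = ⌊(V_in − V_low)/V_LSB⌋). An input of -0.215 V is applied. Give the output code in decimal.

code 970

Full-scale span = 8.192 V; LSB = 8.192/2^11 = 4.000 mV.
(V_in − V_low)/LSB = (-0.215 − (−4.096)) / 0.004 = 970.250.
Floor → code 970.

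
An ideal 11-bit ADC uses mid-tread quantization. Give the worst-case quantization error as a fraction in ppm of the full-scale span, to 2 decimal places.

Rounding → worst-case error = ½ LSB = V_FS/2^12, so 1e+06/4096 = 244.141 ppm of full scale.

244.14 ppm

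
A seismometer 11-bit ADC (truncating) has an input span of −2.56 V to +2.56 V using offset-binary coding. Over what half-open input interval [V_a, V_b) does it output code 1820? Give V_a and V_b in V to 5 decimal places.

LSB = 5.12/2^11 = 2.500 mV.
V_a = V_low + 1820·LSB = 1.99 V; V_b = V_low + 1821·LSB = 1.9925 V.

[1.99000 V, 1.99250 V)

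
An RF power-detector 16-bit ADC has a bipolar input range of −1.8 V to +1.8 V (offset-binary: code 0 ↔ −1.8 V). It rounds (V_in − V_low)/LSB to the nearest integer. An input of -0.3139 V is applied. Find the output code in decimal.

code 27054

LSB = 3.6 V / 65536 = 54.93 µV.
(-0.3139 − (−1.8)) / 5.49316e-05 = 27053.625 LSBs.
Round → code 27054.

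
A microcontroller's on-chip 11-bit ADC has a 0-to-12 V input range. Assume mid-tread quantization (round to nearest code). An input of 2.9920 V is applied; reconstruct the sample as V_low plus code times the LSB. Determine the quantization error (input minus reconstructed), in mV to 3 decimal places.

One LSB is 12 V / 2048 = 5.859 mV.
(2.9920 − 0)/0.00585938 = 510.6347; round gives code 511.
Code 511 maps back to 0 + 511×0.00585938 V = 2.9941406 V.
V_in − V_rec = -0.00214063 V = -2.141 mV.

-2.141 mV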